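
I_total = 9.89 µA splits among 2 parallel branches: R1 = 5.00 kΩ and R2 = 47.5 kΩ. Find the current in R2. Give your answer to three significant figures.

I ≈ 0.942 µA

For two parallel branches, I_k = I_total · (other R)/(sum of R).
So I = 9.89 × 5.00/52.50 = 0.9419 µA.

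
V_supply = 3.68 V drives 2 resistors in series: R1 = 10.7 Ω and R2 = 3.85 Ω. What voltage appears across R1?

V ≈ 2.71 V

Series total: ΣR = 10.7 + 3.85 = 14.55 Ω.
By the voltage-divider rule, V = 3.68 × 10.70/14.55 = 2.706 V.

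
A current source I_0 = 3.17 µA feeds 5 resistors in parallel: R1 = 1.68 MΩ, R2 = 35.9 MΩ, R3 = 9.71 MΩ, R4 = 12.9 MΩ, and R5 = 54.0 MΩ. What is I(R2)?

Conductances: ΣG = 1/1.68 + 1/35.9 + 1/9.71 + 1/12.9 + 1/54.0 = 0.8221 (1/MΩ).
Current divider: I(R2) = I_0 · G_k/ΣG = 3.17 × (0.02786/0.8221) = 3.17 × 0.03388 = 0.1074 µA.

I ≈ 0.107 µA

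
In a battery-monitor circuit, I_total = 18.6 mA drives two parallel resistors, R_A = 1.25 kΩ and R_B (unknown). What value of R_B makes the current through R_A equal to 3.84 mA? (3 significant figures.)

R_B ≈ 0.325 kΩ

The fraction through R_A equals R_B/(R_A+R_B).
3.84/18.6 = R_B/(R_A + R_B) → R_B = R_A · (0.2065)/(1 − 0.2065) = 1.25 × 0.2602 = 0.3252 kΩ.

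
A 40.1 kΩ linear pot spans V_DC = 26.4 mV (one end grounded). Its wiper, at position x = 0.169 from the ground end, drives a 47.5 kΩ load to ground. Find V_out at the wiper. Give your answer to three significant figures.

Split the track: R_lower = x·R_p = 6.777 kΩ, R_upper = (1−x)·R_p = 33.32 kΩ.
Lower segment in parallel with the load: 6.777 ‖ 47.5 = 5.931 kΩ.
Then V_out = V_DC · 5.931/(33.32 + 5.931) = 3.989 mV.
(Unloaded: V_out = x·V_DC = 4.46 mV.)

V_out ≈ 3.99 mV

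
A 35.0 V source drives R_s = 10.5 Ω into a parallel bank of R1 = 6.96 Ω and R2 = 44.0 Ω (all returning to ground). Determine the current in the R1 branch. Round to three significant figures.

I ≈ 1.83 A

Equivalent of the parallel group: R_p = 6.009 Ω.
Node voltage V_A = V_s · R_p/(R_s + R_p) = 35.0 × 0.3640 = 12.74 V.
I(R1) = V_A / R1 = 12.74/6.96 = 1.830 A.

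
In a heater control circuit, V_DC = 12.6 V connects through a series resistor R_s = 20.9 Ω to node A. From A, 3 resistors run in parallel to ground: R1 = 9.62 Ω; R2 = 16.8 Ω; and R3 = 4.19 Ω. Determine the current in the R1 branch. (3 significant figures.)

I ≈ 0.139 A

Combine the parallel branches: R_p = (1/9.62 + 1/16.8 + 1/4.19)⁻¹ = 2.487 Ω.
V_A by voltage divider: V_A = 12.6 × 2.487/(20.9 + 2.487) = 1.340 V.
I(R1) = V_A / R1 = 1.340/9.62 = 0.1393 A.
(Check via current divider: I_total = 0.5388 A; share G_k/ΣG = 0.2585 → same result.)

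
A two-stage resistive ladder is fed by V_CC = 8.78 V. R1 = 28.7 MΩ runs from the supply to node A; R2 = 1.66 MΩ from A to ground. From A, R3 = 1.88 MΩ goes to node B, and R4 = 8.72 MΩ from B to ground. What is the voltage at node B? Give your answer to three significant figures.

V_B ≈ 0.344 V

Looking into the second stage from A: R3 + R4 = 10.60 MΩ appears in parallel with R2.
R2 ‖ (R3+R4) = 1.435 MΩ.
First divider: V_A = V_CC · 1.435/(28.7 + 1.435) = 0.4182 V.
Stage 2 is unloaded, so V_B = V_A · R4/(R3+R4) = 0.4182 × 8.72/10.60 = 0.3440 V.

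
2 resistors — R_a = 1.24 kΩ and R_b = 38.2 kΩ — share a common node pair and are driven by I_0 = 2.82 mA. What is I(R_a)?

I ≈ 2.73 mA

For two parallel branches, I_k = I_0 · (other R)/(sum of R).
I(R_a) = 2.82 × 38.2/(1.24 + 38.2) = 2.82 × 0.9686 = 2.731 mA.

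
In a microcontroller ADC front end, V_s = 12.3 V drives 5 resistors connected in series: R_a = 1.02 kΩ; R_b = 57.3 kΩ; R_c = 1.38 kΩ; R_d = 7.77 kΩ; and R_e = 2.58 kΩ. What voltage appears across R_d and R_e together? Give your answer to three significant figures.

ΣR = 1.02 + 57.3 + 1.38 + 7.77 + 2.58 = 70.05 kΩ.
R_{R_d..R_e} = 7.77 + 2.58 = 10.35 kΩ.
V = V_s · R/ΣR = 12.3 × 0.1478 = 1.817 V.

V ≈ 1.82 V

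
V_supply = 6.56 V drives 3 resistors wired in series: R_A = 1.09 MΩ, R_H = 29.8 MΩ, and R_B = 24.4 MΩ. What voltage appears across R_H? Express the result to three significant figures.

V ≈ 3.54 V

ΣR = 1.09 + 29.8 + 24.4 = 55.29 MΩ.
Voltage divider: V = V_supply · (29.80 / 55.29) = 6.56 × 0.5390 = 3.536 V.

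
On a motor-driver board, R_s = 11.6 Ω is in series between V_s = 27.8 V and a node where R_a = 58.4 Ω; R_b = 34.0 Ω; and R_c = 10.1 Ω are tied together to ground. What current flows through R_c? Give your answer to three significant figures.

I ≈ 1.02 A

Equivalent of the parallel group: R_p = 6.871 Ω.
V_A by voltage divider: V_A = 27.8 × 6.871/(11.6 + 6.871) = 10.34 V.
I(R_c) = V_A / R_c = 10.34/10.1 = 1.024 A.
(Check via current divider: I_total = 1.505 A; share G_k/ΣG = 0.6803 → same result.)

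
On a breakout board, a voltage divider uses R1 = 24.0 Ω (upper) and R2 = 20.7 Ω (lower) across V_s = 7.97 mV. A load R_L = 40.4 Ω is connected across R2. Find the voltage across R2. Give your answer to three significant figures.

R2 ‖ R_L = (20.7 × 40.4)/(20.7 + 40.4) = 13.69 Ω.
Now apply the divider: V_out = 7.97 × 0.3632 = 2.895 mV.
(Unloaded it would be 3.69 mV; the load pulls it down.)

V_out ≈ 2.89 mV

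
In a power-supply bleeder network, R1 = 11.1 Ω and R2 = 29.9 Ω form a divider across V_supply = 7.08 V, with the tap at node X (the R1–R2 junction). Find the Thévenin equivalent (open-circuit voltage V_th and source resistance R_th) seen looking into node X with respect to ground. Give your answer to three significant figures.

V_th ≈ 5.16 V, R_th ≈ 8.09 Ω

Open-circuit (no load on X): V_th = V_supply · R2/(R1 + R2) = 7.08 × 29.9/(11.10 + 29.9) = 5.163 V.
Looking into X with the source shorted: R_th = R1·R2/(R1+R2) = 11.10 × 29.9/41.00 = 8.095 Ω.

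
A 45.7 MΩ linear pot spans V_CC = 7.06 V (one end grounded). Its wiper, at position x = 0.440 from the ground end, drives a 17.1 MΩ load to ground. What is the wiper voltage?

The pot divides into 25.59 MΩ above the wiper and 20.11 MΩ below.
Lower segment in parallel with the load: 20.11 ‖ 17.1 = 9.241 MΩ.
V_out = 7.06 × 9.241/(25.59 + 9.241) = 1.873 V.
(Unloaded: V_out = x·V_CC = 3.11 V.)

V_out ≈ 1.87 V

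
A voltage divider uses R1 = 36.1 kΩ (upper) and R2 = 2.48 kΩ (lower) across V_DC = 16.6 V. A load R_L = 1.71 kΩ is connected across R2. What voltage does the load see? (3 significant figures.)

First combine the lower leg with the load: R2 ‖ R_L = 1.012 kΩ.
Voltage divider with the loaded lower leg: V_out = 16.6 × 1.012/(36.1 + 1.012) = 16.6 × 0.02727 = 0.4527 V.

V_out ≈ 0.453 V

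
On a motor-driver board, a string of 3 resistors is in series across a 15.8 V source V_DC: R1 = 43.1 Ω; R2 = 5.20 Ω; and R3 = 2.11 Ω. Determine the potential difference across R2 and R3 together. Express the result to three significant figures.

Series total: ΣR = 43.1 + 5.20 + 2.11 = 50.41 Ω.
R_{R2..R3} = 5.20 + 2.11 = 7.310 Ω.
Voltage divider: V = V_DC · (7.310 / 50.41) = 15.8 × 0.1450 = 2.291 V.

V ≈ 2.29 V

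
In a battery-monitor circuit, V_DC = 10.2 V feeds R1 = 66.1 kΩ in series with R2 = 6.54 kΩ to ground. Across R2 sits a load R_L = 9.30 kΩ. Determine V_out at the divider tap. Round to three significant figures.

R2 ‖ R_L = (6.54 × 9.30)/(6.54 + 9.30) = 3.840 kΩ.
Then V_out = V_DC · R2'/(R1 + R2') = 10.2 × 3.840/69.94 = 0.5600 V.
(Unloaded it would be 0.918 V; the load pulls it down.)

V_out ≈ 0.560 V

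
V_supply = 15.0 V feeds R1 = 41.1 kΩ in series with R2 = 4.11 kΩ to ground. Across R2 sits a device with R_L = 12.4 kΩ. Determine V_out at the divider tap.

R2 ‖ R_L = (4.11 × 12.4)/(4.11 + 12.4) = 3.087 kΩ.
Voltage divider with the loaded lower leg: V_out = 15.0 × 3.087/(41.1 + 3.087) = 15.0 × 0.06986 = 1.048 V.
(Unloaded it would be 1.36 V; the load pulls it down.)

V_out ≈ 1.05 V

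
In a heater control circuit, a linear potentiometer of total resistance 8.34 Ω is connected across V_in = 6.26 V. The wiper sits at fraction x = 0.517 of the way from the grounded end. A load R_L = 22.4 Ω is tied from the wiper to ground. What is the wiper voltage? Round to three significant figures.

Lower segment x·R_p = 4.312 Ω; upper segment (1−x)·R_p = 4.028 Ω.
R_L loads the lower segment: effective lower R = 3.616 Ω.
Then V_out = V_in · 3.616/(4.028 + 3.616) = 2.961 V.

V_out ≈ 2.96 V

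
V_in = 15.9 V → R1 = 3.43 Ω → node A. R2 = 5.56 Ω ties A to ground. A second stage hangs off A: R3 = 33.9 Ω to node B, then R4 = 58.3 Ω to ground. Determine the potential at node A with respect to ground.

Node A sees R2 in parallel with the series input of stage 2, R3 + R4 = 92.20 Ω.
R2 ‖ (R3+R4) = 5.244 Ω.
So V_A = 15.9 × 0.6046 = 9.612 V.

V_A ≈ 9.61 V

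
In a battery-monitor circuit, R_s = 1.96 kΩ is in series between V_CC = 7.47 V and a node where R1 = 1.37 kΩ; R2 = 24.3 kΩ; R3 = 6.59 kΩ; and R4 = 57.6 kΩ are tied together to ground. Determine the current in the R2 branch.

I ≈ 0.108 mA

Parallel bank: R_p = 1/(1/1.37 + 1/24.3 + 1/6.59 + 1/57.6) = 1.064 kΩ.
V_A by voltage divider: V_A = 7.47 × 1.064/(1.96 + 1.064) = 2.628 V.
Branch current I = V_A/R2 = 2.628/24.3 = 0.1081 mA.
(Check via current divider: I_total = 2.471 mA; share G_k/ΣG = 0.04377 → same result.)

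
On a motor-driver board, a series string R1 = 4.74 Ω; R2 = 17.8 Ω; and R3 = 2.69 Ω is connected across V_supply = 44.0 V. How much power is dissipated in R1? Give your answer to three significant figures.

Series current I = V_supply/ΣR = 44.0/25.23 = 1.744 A.
P = I²R = 3.041 × 4.74 = 14.42 W.

P ≈ 14.4 W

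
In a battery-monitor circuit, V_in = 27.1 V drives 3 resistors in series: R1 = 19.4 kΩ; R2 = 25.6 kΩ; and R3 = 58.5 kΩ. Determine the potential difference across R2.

V ≈ 6.70 V

ΣR = 19.4 + 25.6 + 58.5 = 103.5 kΩ.
Voltage divider: V = V_in · (25.60 / 103.5) = 27.1 × 0.2473 = 6.703 V.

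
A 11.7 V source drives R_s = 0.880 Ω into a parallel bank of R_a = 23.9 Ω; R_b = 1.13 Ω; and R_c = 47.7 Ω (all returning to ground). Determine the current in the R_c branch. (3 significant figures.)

I ≈ 0.134 A

Parallel bank: R_p = 1/(1/23.9 + 1/1.13 + 1/47.7) = 1.055 Ω.
V_A = 11.7 × 1.055/1.935 = 6.379 V.
I(R_c) = V_A / R_c = 6.379/47.7 = 0.1337 A.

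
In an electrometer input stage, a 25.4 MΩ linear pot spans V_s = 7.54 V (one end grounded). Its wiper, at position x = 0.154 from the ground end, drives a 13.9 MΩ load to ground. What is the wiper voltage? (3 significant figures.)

Split the track: R_lower = x·R_p = 3.912 MΩ, R_upper = (1−x)·R_p = 21.49 MΩ.
Lower segment in parallel with the load: 3.912 ‖ 13.9 = 3.053 MΩ.
Then V_out = V_s · 3.053/(21.49 + 3.053) = 0.9379 V.
(Unloaded: V_out = x·V_s = 1.16 V.)

V_out ≈ 0.938 V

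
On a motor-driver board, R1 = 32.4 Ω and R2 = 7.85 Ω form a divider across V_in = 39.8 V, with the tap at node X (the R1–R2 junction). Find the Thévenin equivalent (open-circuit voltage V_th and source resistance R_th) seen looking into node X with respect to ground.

V_th is the unloaded tap voltage: V_in · R2/(R1+R2) = 39.8 × 0.1950 = 7.762 V.
Zeroing V_in shorts the top of R1 to ground, so R_th = R1 ‖ R2 = 6.319 Ω.

V_th ≈ 7.76 V, R_th ≈ 6.32 Ω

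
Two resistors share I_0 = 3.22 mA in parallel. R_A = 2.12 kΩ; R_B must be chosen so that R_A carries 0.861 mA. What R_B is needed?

R_B ≈ 0.774 kΩ

In a two-way split, I_A/I_0 = R_B/(R_A + R_B).
With f = 0.2674, R_B = R_A · f/(1−f) = 2.12 × 0.3650 = 0.7738 kΩ.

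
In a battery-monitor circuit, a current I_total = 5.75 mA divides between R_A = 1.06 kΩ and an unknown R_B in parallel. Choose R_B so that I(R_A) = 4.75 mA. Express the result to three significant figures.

In a two-way split, I_A/I_total = R_B/(R_A + R_B).
4.75/5.75 = R_B/(R_A + R_B) → R_B = R_A · (0.8261)/(1 − 0.8261) = 1.06 × 4.750 = 5.035 kΩ.

R_B ≈ 5.04 kΩ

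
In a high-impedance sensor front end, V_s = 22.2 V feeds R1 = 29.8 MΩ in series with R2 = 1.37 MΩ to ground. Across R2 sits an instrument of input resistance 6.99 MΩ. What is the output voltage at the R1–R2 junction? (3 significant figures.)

First combine the lower leg with the load: R2 ‖ R_L = 1.145 MΩ.
Now apply the divider: V_out = 22.2 × 0.03702 = 0.8218 V.
(Unloaded it would be 0.976 V; the load pulls it down.)

V_out ≈ 0.822 V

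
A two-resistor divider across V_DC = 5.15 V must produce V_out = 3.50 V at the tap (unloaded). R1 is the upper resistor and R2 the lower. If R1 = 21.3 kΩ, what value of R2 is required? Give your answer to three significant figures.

R2 ≈ 45.2 kΩ

Required fraction k = V_out/V_DC = 0.6796.
So R2 = R1 · V_out/(V_DC − V_out) = 21.3 × 3.50/(5.15 − 3.50) = 21.3 × 2.121 = 45.18 kΩ.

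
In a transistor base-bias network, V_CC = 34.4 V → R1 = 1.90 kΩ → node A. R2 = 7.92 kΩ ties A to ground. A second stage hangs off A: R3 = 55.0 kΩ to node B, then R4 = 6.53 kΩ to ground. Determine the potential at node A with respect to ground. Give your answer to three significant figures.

V_A ≈ 27.1 V

Looking into the second stage from A: R3 + R4 = 61.53 kΩ appears in parallel with R2.
R2 ‖ (R3+R4) = 7.017 kΩ.
So V_A = 34.4 × 0.7869 = 27.07 V.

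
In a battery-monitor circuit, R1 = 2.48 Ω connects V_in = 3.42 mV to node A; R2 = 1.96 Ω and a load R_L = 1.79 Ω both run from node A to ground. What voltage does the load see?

V_out ≈ 0.937 mV

The load sits in parallel with R2, giving an effective lower resistance R2' = R2·R_L/(R2+R_L) = 0.9356 Ω.
Then V_out = V_in · R2'/(R1 + R2') = 3.42 × 0.9356/3.416 = 0.9368 mV.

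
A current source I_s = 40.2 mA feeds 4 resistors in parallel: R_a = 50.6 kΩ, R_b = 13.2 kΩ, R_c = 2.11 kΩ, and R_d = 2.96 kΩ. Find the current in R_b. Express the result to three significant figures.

Total conductance ΣG = 1/50.6 + 1/13.2 + 1/2.11 + 1/2.96 = 0.9073 (units of 1/kΩ).
By the current-divider rule, I = I_s · G_k/ΣG = 40.2 × 0.08350 = 3.357 mA.

I ≈ 3.36 mA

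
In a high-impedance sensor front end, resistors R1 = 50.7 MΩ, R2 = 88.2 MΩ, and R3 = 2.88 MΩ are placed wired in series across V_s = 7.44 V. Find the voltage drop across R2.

ΣR = 50.7 + 88.2 + 2.88 = 141.8 MΩ.
By the voltage-divider rule, V = 7.44 × 88.20/141.8 = 4.628 V.

V ≈ 4.63 V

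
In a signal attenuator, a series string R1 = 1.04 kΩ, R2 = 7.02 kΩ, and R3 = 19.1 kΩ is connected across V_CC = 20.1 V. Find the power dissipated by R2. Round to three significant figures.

P ≈ 3.84 mW

Series current I = V_CC/ΣR = 20.1/27.16 = 0.7401 mA.
P = I²R = 0.5477 × 7.02 = 3.845 mW.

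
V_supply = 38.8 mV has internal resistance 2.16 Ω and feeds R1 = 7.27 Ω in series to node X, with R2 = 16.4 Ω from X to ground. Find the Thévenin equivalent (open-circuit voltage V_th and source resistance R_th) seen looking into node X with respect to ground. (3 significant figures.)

V_th ≈ 24.6 mV, R_th ≈ 5.99 Ω

R1' = 2.16 + 7.27 = 9.430 Ω (source resistance + R1).
With X open, the divider is unloaded: V_th = 38.8 × 16.4/25.83 = 24.63 mV.
Zeroing V_supply shorts the top of R1' to ground, so R_th = R1' ‖ R2 = 5.987 Ω.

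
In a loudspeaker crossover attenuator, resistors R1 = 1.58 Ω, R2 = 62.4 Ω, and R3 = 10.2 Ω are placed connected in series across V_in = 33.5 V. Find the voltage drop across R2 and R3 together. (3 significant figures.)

V ≈ 32.8 V

ΣR = 1.58 + 62.4 + 10.2 = 74.18 Ω.
R_{R2..R3} = 62.4 + 10.2 = 72.60 Ω.
V = V_in · R/ΣR = 33.5 × 0.9787 = 32.79 V.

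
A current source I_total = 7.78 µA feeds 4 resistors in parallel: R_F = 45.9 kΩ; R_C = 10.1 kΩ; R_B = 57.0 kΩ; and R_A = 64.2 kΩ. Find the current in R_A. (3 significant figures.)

Total conductance ΣG = 1/45.9 + 1/10.1 + 1/57.0 + 1/64.2 = 0.1539 (units of 1/kΩ).
Current divider: I(R_A) = I_total · G_k/ΣG = 7.78 × (0.01558/0.1539) = 7.78 × 0.1012 = 0.7873 µA.

I ≈ 0.787 µA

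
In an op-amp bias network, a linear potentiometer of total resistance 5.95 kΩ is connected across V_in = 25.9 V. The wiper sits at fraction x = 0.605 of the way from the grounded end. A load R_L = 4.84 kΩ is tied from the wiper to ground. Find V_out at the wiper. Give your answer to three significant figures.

V_out ≈ 12.1 V

Split the track: R_lower = x·R_p = 3.600 kΩ, R_upper = (1−x)·R_p = 2.350 kΩ.
R_L loads the lower segment: effective lower R = 2.064 kΩ.
Loaded-divider output: V_out = 25.9 × 0.4676 = 12.11 V.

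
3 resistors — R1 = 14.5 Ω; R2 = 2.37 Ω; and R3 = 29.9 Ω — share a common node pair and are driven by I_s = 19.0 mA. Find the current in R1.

I ≈ 2.50 mA

Conductances: ΣG = 1/14.5 + 1/2.37 + 1/29.9 = 0.5244 (1/Ω).
R1 takes the fraction G_k/ΣG = 0.06897/0.5244 = 0.1315, so I = 19.0 × 0.1315 = 2.499 mA.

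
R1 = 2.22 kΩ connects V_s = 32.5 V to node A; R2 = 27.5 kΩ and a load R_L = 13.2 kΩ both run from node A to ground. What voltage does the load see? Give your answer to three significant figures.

V_out ≈ 26.0 V

R2 ‖ R_L = (27.5 × 13.2)/(27.5 + 13.2) = 8.919 kΩ.
Then V_out = V_s · R2'/(R1 + R2') = 32.5 × 8.919/11.14 = 26.02 V.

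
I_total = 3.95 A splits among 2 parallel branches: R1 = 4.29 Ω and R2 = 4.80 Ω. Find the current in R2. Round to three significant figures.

I ≈ 1.86 A

Two-branch current divider: I_k = I_total · R_other/(R_1 + R_2).
So I = 3.95 × 4.29/9.090 = 1.864 A.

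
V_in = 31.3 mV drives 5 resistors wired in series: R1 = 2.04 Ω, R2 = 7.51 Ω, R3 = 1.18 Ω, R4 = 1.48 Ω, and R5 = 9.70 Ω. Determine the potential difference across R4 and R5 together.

Series total: ΣR = 2.04 + 7.51 + 1.18 + 1.48 + 9.70 = 21.91 Ω.
R_{R4..R5} = 1.48 + 9.70 = 11.18 Ω.
By the voltage-divider rule, V = 31.3 × 11.18/21.91 = 15.97 mV.

V ≈ 16.0 mV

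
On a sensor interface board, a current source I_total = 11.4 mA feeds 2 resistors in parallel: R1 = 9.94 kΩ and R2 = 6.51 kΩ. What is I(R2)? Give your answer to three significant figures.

I ≈ 6.89 mA

With just two branches, the current splits inversely with resistance.
I(R2) = 11.4 × 9.94/(9.94 + 6.51) = 11.4 × 0.6043 = 6.889 mA.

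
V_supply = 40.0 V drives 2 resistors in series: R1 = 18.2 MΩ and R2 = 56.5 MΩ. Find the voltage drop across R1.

Series total: ΣR = 18.2 + 56.5 = 74.70 MΩ.
V = V_supply · R/ΣR = 40.0 × 0.2436 = 9.746 V.

V ≈ 9.75 V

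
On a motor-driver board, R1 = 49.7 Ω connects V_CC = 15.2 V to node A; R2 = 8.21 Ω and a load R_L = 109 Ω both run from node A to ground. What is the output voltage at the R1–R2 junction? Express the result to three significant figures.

The load sits in parallel with R2, giving an effective lower resistance R2' = R2·R_L/(R2+R_L) = 7.635 Ω.
Voltage divider with the loaded lower leg: V_out = 15.2 × 7.635/(49.7 + 7.635) = 15.2 × 0.1332 = 2.024 V.

V_out ≈ 2.02 V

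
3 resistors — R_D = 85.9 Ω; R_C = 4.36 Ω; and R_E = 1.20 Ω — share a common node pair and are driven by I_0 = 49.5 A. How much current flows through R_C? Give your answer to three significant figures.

Total conductance ΣG = 1/85.9 + 1/4.36 + 1/1.20 = 1.074 (units of 1/Ω).
R_C takes the fraction G_k/ΣG = 0.2294/1.074 = 0.2135, so I = 49.5 × 0.2135 = 10.57 A.

I ≈ 10.6 A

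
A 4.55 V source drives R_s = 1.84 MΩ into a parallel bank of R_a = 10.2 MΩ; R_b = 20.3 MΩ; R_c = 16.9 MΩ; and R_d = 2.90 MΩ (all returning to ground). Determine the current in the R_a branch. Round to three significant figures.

Combine the parallel branches: R_p = (1/10.2 + 1/20.3 + 1/16.9 + 1/2.90)⁻¹ = 1.814 MΩ.
Node voltage V_A = V_DC · R_p/(R_s + R_p) = 4.55 × 0.4964 = 2.259 V.
I(R_a) = V_A / R_a = 2.259/10.2 = 0.2214 µA.

I ≈ 0.221 µA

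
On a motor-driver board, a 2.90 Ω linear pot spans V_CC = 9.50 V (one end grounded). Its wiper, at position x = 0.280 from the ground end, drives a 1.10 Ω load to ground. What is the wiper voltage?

V_out ≈ 1.74 V

The pot divides into 2.088 Ω above the wiper and 0.8120 Ω below.
(x·R_p) ‖ R_L = 0.4672 Ω.
Then V_out = V_CC · 0.4672/(2.088 + 0.4672) = 1.737 V.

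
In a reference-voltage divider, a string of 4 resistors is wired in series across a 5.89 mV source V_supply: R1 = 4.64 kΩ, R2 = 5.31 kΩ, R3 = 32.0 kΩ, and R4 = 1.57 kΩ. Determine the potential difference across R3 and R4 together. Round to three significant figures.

V ≈ 4.54 mV

ΣR = 4.64 + 5.31 + 32.0 + 1.57 = 43.52 kΩ.
R_{R3..R4} = 32.0 + 1.57 = 33.57 kΩ.
By the voltage-divider rule, V = 5.89 × 33.57/43.52 = 4.543 mV.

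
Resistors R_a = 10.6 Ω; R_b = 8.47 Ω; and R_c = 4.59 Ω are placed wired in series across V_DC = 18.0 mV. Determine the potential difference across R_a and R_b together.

V ≈ 14.5 mV

ΣR = 10.6 + 8.47 + 4.59 = 23.66 Ω.
R_{R_a..R_b} = 10.6 + 8.47 = 19.07 Ω.
By the voltage-divider rule, V = 18.0 × 19.07/23.66 = 14.51 mV.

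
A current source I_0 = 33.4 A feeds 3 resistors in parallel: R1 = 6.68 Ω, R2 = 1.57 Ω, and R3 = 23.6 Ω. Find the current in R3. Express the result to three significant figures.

I ≈ 1.71 A

ΣG = 1/6.68 + 1/1.57 + 1/23.6 = 0.8290.
R3 takes the fraction G_k/ΣG = 0.04237/0.8290 = 0.05111, so I = 33.4 × 0.05111 = 1.707 A.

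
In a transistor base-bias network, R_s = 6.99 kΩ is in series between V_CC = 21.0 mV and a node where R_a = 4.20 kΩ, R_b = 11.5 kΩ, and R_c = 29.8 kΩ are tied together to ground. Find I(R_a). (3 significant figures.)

Parallel bank: R_p = 1/(1/4.20 + 1/11.5 + 1/29.8) = 2.789 kΩ.
V_A = 21.0 × 2.789/9.779 = 5.989 mV.
I(R_a) = V_A / R_a = 5.989/4.20 = 1.426 µA.
(Check via current divider: I_total = 2.148 µA; share G_k/ΣG = 0.6639 → same result.)

I ≈ 1.43 µA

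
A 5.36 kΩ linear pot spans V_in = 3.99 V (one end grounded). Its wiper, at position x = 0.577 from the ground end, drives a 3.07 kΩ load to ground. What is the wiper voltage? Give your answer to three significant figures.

V_out ≈ 1.61 V

Split the track: R_lower = x·R_p = 3.093 kΩ, R_upper = (1−x)·R_p = 2.267 kΩ.
R_L loads the lower segment: effective lower R = 1.541 kΩ.
V_out = 3.99 × 1.541/(2.267 + 1.541) = 1.614 V.
(Unloaded: V_out = x·V_in = 2.30 V.)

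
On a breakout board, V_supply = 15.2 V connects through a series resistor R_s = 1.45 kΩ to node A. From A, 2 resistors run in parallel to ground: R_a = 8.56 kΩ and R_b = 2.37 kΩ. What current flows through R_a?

Combine the parallel branches: R_p = (1/8.56 + 1/2.37)⁻¹ = 1.856 kΩ.
V_A = 15.2 × 1.856/3.306 = 8.534 V.
Branch current I = V_A/R_a = 8.534/8.56 = 0.9969 mA.

I ≈ 0.997 mA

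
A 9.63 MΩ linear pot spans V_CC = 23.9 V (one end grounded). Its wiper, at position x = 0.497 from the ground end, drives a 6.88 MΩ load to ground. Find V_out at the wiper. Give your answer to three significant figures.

V_out ≈ 8.80 V

The pot divides into 4.844 MΩ above the wiper and 4.786 MΩ below.
R_L loads the lower segment: effective lower R = 2.823 MΩ.
Then V_out = V_CC · 2.823/(4.844 + 2.823) = 8.799 V.
(Unloaded: V_out = x·V_CC = 11.9 V.)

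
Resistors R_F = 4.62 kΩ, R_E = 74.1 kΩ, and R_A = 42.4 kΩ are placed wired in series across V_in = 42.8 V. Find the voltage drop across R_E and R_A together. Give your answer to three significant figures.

V ≈ 41.2 V

Total series resistance ΣR = 4.62 + 74.1 + 42.4 = 121.1 kΩ.
R_{R_E..R_A} = 74.1 + 42.4 = 116.5 kΩ.
By the voltage-divider rule, V = 42.8 × 116.5/121.1 = 41.17 V.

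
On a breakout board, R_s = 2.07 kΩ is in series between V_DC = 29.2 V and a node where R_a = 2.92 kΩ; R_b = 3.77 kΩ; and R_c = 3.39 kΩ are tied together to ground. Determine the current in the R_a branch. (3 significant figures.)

I ≈ 3.49 mA

Combine the parallel branches: R_p = (1/2.92 + 1/3.77 + 1/3.39)⁻¹ = 1.108 kΩ.
V_A = 29.2 × 1.108/3.178 = 10.18 V.
Branch current I = V_A/R_a = 10.18/2.92 = 3.486 mA.
(Equivalently: I_total = 9.189 mA, then current-divider fraction G_k/ΣG = 0.3794.)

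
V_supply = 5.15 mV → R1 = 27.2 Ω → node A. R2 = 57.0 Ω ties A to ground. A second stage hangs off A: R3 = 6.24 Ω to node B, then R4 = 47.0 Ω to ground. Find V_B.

The second stage (R3 + R4 = 53.24 Ω) loads node A in parallel with R2.
Effective lower resistance at A: R2 ‖ 53.24 = 27.53 Ω.
First divider: V_A = V_supply · 27.53/(27.2 + 27.53) = 2.590 mV.
V_B = V_A × 0.8828 = 2.287 mV.

V_B ≈ 2.29 mV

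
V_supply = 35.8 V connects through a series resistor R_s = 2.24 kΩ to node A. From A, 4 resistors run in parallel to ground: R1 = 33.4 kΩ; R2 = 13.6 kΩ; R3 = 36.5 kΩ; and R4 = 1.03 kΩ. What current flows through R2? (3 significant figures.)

Parallel bank: R_p = 1/(1/33.4 + 1/13.6 + 1/36.5 + 1/1.03) = 0.9077 kΩ.
V_A = 35.8 × 0.9077/3.148 = 10.32 V.
Branch current I = V_A/R2 = 10.32/13.6 = 0.7591 mA.
(Check via current divider: I_total = 11.37 mA; share G_k/ΣG = 0.06674 → same result.)

I ≈ 0.759 mA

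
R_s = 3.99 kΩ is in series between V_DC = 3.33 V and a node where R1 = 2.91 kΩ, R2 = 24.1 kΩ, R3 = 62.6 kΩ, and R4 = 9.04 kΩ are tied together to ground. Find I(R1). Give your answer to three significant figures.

I ≈ 0.376 mA

Parallel bank: R_p = 1/(1/2.91 + 1/24.1 + 1/62.6 + 1/9.04) = 1.954 kΩ.
Node voltage V_A = V_DC · R_p/(R_s + R_p) = 3.33 × 0.3288 = 1.095 V.
Branch current I = V_A/R1 = 1.095/2.91 = 0.3762 mA.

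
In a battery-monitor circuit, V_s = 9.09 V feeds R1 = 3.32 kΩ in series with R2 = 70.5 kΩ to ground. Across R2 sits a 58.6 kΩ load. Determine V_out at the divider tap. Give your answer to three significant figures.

The load sits in parallel with R2, giving an effective lower resistance R2' = R2·R_L/(R2+R_L) = 32.00 kΩ.
Then V_out = V_s · R2'/(R1 + R2') = 9.09 × 32.00/35.32 = 8.236 V.

V_out ≈ 8.24 V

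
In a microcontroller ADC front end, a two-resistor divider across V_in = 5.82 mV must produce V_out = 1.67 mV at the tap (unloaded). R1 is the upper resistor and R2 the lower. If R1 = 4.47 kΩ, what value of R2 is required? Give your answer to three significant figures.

R2 ≈ 1.80 kΩ

Required fraction k = V_out/V_in = 0.2869.
R2 = R1 · 0.2869/(1 − 0.2869) = 1.799 kΩ.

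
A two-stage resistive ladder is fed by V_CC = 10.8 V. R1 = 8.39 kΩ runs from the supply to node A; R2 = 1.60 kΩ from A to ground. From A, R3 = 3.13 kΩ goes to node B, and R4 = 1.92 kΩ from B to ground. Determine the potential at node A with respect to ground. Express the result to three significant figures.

V_A ≈ 1.37 V

Node A sees R2 in parallel with the series input of stage 2, R3 + R4 = 5.050 kΩ.
R2 ‖ (R3+R4) = 1.215 kΩ.
V_A = 10.8 × 1.215/(8.39 + 1.215) = 1.366 V.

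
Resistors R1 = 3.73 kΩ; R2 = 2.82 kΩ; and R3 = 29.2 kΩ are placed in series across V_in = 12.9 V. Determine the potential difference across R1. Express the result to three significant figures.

V ≈ 1.35 V

ΣR = 3.73 + 2.82 + 29.2 = 35.75 kΩ.
Voltage divider: V = V_in · (3.730 / 35.75) = 12.9 × 0.1043 = 1.346 V.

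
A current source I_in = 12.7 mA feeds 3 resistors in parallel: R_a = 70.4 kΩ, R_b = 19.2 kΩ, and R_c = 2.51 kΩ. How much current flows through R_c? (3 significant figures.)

I ≈ 10.9 mA

Total conductance ΣG = 1/70.4 + 1/19.2 + 1/2.51 = 0.4647 (units of 1/kΩ).
R_c takes the fraction G_k/ΣG = 0.3984/0.4647 = 0.8574, so I = 12.7 × 0.8574 = 10.89 mA.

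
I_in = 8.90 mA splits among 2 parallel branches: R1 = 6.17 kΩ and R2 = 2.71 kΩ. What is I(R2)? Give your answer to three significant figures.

I ≈ 6.18 mA

Two-branch current divider: I_k = I_in · R_other/(R_1 + R_2).
I(R2) = 8.90 × 6.17/(6.17 + 2.71) = 8.90 × 0.6948 = 6.184 mA.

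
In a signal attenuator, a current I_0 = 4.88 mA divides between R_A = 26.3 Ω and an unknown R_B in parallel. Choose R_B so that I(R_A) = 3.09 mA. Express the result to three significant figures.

In a two-way split, I_A/I_0 = R_B/(R_A + R_B).
With f = 0.6332, R_B = R_A · f/(1−f) = 26.3 × 1.726 = 45.40 Ω.

R_B ≈ 45.4 Ω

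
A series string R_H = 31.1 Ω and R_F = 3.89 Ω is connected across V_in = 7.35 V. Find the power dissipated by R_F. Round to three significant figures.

P ≈ 0.172 W

Series current I = V_in/ΣR = 7.35/34.99 = 0.2101 A.
P(R_F) = I²·R_F = (0.2101)² × 3.89 = 0.1716 W.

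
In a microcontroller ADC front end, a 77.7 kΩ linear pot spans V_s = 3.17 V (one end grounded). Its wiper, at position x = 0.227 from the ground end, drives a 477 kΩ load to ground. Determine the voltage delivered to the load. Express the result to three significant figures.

Split the track: R_lower = x·R_p = 17.64 kΩ, R_upper = (1−x)·R_p = 60.06 kΩ.
R_L loads the lower segment: effective lower R = 17.01 kΩ.
V_out = 3.17 × 17.01/(60.06 + 17.01) = 0.6996 V.
(Unloaded: V_out = x·V_s = 0.720 V.)

V_out ≈ 0.700 V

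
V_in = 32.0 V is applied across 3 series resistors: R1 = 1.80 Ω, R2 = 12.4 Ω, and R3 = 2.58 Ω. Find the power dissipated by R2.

ΣR = 16.78 Ω → I = 32.0/16.78 = 1.907 A.
P(R2) = I²·R2 = (1.907)² × 12.4 = 45.10 W.

P ≈ 45.1 W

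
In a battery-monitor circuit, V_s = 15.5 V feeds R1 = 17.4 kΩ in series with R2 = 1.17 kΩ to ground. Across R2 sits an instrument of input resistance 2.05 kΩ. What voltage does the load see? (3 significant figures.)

The load sits in parallel with R2, giving an effective lower resistance R2' = R2·R_L/(R2+R_L) = 0.7449 kΩ.
Now apply the divider: V_out = 15.5 × 0.04105 = 0.6363 V.

V_out ≈ 0.636 V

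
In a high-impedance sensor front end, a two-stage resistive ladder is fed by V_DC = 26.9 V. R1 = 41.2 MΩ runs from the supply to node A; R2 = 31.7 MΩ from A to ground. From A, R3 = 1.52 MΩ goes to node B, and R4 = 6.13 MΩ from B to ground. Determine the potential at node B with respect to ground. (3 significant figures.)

V_B ≈ 2.80 V

Node A sees R2 in parallel with the series input of stage 2, R3 + R4 = 7.650 MΩ.
Effective lower resistance at A: R2 ‖ 7.650 = 6.163 MΩ.
V_A = 26.9 × 6.163/(41.2 + 6.163) = 3.500 V.
Then the unloaded second divider: V_B = V_A × R4/(R3+R4) = 3.500 × 0.8013 = 2.805 V.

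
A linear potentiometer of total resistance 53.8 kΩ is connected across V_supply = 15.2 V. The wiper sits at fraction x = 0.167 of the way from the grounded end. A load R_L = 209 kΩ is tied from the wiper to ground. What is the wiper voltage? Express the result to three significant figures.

Split the track: R_lower = x·R_p = 8.985 kΩ, R_upper = (1−x)·R_p = 44.82 kΩ.
(x·R_p) ‖ R_L = 8.614 kΩ.
Then V_out = V_supply · 8.614/(44.82 + 8.614) = 2.451 V.

V_out ≈ 2.45 V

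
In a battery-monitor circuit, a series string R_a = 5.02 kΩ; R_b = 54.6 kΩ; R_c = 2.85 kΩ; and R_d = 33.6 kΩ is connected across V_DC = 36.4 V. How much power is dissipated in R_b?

Series current I = V_DC/ΣR = 36.4/96.07 = 0.3789 mA.
P(R_b) = I²·R_b = (0.3789)² × 54.6 = 7.838 mW.

P ≈ 7.84 mW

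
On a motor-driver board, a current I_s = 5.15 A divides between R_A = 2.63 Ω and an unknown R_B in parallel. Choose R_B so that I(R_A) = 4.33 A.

Two-branch current divider: I_A = I_s · R_B/(R_A + R_B).
With f = 0.8408, R_B = R_A · f/(1−f) = 2.63 × 5.280 = 13.89 Ω.

R_B ≈ 13.9 Ω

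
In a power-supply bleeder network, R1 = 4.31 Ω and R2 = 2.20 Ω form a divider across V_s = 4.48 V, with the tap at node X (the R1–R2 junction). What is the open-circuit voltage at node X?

V_th ≈ 1.51 V

V_th is the unloaded tap voltage: V_s · R2/(R1+R2) = 4.48 × 0.3379 = 1.514 V.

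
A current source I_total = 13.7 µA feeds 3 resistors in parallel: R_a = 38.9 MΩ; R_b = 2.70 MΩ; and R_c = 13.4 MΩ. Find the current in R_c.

Total conductance ΣG = 1/38.9 + 1/2.70 + 1/13.4 = 0.4707 (units of 1/MΩ).
R_c takes the fraction G_k/ΣG = 0.07463/0.4707 = 0.1585, so I = 13.7 × 0.1585 = 2.172 µA.

I ≈ 2.17 µA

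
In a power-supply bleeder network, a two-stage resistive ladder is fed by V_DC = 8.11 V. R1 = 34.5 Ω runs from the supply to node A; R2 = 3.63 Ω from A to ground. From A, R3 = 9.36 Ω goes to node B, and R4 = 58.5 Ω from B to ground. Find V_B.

V_B ≈ 0.635 V

The second stage (R3 + R4 = 67.86 Ω) loads node A in parallel with R2.
Effective lower resistance at A: R2 ‖ 67.86 = 3.446 Ω.
V_A = 8.11 × 3.446/(34.5 + 3.446) = 0.7364 V.
V_B = V_A × 0.8621 = 0.6349 V.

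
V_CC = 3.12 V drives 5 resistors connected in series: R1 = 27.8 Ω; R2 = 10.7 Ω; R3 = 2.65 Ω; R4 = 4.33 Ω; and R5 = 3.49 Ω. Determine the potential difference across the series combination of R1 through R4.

V ≈ 2.90 V

ΣR = 27.8 + 10.7 + 2.65 + 4.33 + 3.49 = 48.97 Ω.
R_{R1..R4} = 27.8 + 10.7 + 2.65 + 4.33 = 45.48 Ω.
By the voltage-divider rule, V = 3.12 × 45.48/48.97 = 2.898 V.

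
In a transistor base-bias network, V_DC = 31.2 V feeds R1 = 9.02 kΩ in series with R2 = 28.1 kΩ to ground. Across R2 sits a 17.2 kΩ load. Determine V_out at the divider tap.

V_out ≈ 16.9 V

R2 ‖ R_L = (28.1 × 17.2)/(28.1 + 17.2) = 10.67 kΩ.
Now apply the divider: V_out = 31.2 × 0.5419 = 16.91 V.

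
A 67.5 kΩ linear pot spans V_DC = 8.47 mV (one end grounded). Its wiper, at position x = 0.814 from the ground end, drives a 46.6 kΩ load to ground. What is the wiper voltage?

Lower segment x·R_p = 54.94 kΩ; upper segment (1−x)·R_p = 12.56 kΩ.
Lower segment in parallel with the load: 54.94 ‖ 46.6 = 25.21 kΩ.
Then V_out = V_DC · 25.21/(12.56 + 25.21) = 5.655 mV.

V_out ≈ 5.65 mV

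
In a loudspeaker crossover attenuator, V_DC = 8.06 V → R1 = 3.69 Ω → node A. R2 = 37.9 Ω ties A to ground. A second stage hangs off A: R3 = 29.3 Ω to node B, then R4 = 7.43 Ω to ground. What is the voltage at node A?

V_A ≈ 6.73 V

Looking into the second stage from A: R3 + R4 = 36.73 Ω appears in parallel with R2.
R2 ‖ (R3+R4) = 18.65 Ω.
So V_A = 8.06 × 0.8348 = 6.729 V.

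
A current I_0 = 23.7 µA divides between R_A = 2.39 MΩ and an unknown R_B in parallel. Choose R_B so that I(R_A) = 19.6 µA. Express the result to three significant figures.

R_B ≈ 11.4 MΩ

In a two-way split, I_A/I_0 = R_B/(R_A + R_B).
19.6/23.7 = R_B/(R_A + R_B) → R_B = R_A · (0.8270)/(1 − 0.8270) = 2.39 × 4.780 = 11.43 MΩ.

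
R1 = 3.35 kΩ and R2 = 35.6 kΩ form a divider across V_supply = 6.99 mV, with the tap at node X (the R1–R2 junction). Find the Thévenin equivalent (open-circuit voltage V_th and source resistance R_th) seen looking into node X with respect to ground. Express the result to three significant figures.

V_th ≈ 6.39 mV, R_th ≈ 3.06 kΩ

V_th is the unloaded tap voltage: V_supply · R2/(R1+R2) = 6.99 × 0.9140 = 6.389 mV.
With V_supply suppressed (replaced by a short), R_th = R1 ‖ R2 = (3.350 × 35.6)/(3.350 + 35.6) = 3.062 kΩ.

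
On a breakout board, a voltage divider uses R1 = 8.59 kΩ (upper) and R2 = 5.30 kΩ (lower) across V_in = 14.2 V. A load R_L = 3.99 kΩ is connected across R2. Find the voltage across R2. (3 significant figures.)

V_out ≈ 2.97 V

R2 ‖ R_L = (5.30 × 3.99)/(5.30 + 3.99) = 2.276 kΩ.
Voltage divider with the loaded lower leg: V_out = 14.2 × 2.276/(8.59 + 2.276) = 14.2 × 0.2095 = 2.975 V.
(Unloaded it would be 5.42 V; the load pulls it down.)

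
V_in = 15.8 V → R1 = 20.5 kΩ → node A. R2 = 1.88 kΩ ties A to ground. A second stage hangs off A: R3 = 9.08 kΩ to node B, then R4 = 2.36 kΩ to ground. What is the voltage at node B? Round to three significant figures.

V_B ≈ 0.238 V

Looking into the second stage from A: R3 + R4 = 11.44 kΩ appears in parallel with R2.
Effective lower resistance at A: R2 ‖ 11.44 = 1.615 kΩ.
V_A = 15.8 × 1.615/(20.5 + 1.615) = 1.154 V.
Then the unloaded second divider: V_B = V_A × R4/(R3+R4) = 1.154 × 0.2063 = 0.2380 V.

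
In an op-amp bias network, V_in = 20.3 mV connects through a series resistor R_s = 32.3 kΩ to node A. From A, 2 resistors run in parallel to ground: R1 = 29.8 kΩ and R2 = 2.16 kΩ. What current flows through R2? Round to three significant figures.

I ≈ 0.552 µA

Parallel bank: R_p = 1/(1/29.8 + 1/2.16) = 2.014 kΩ.
V_A by voltage divider: V_A = 20.3 × 2.014/(32.3 + 2.014) = 1.191 mV.
I(R2) = V_A / R2 = 1.191/2.16 = 0.5516 µA.
(Equivalently: I_total = 0.5916 µA, then current-divider fraction G_k/ΣG = 0.9324.)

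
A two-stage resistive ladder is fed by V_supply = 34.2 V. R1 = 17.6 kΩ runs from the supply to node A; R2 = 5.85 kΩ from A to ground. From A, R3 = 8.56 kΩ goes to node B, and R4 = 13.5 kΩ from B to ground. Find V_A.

V_A ≈ 7.12 V

The second stage (R3 + R4 = 22.06 kΩ) loads node A in parallel with R2.
R2 ‖ (R3+R4) = 4.624 kΩ.
First divider: V_A = V_supply · 4.624/(17.6 + 4.624) = 7.116 V.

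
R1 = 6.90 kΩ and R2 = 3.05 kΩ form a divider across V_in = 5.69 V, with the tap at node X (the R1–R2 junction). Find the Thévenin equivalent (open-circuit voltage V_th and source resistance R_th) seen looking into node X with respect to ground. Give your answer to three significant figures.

V_th ≈ 1.74 V, R_th ≈ 2.12 kΩ

Open-circuit (no load on X): V_th = V_in · R2/(R1 + R2) = 5.69 × 3.05/(6.900 + 3.05) = 1.744 V.
Zeroing V_in shorts the top of R1 to ground, so R_th = R1 ‖ R2 = 2.115 kΩ.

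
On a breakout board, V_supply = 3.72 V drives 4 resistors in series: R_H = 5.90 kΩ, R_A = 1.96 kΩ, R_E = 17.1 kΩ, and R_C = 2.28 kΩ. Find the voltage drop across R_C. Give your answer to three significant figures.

Total series resistance ΣR = 5.90 + 1.96 + 17.1 + 2.28 = 27.24 kΩ.
V = V_supply · R/ΣR = 3.72 × 0.08370 = 0.3114 V.

V ≈ 0.311 V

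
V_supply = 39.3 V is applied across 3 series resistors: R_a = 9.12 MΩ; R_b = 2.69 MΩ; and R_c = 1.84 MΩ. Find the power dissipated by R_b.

P ≈ 22.3 µW

Series current I = V_supply/ΣR = 39.3/13.65 = 2.879 µA.
V(R_b) = I·R = 7.745 V; P = V·I = 7.745 × 2.879 = 22.30 µW.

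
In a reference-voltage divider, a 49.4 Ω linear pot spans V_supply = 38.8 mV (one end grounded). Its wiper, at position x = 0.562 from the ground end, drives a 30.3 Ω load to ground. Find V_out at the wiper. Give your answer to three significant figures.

Split the track: R_lower = x·R_p = 27.76 Ω, R_upper = (1−x)·R_p = 21.64 Ω.
Lower segment in parallel with the load: 27.76 ‖ 30.3 = 14.49 Ω.
V_out = 38.8 × 14.49/(21.64 + 14.49) = 15.56 mV.

V_out ≈ 15.6 mV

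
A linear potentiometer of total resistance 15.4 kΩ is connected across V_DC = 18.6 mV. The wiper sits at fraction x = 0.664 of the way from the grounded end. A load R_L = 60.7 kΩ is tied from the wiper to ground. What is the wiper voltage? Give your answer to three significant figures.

The pot divides into 5.174 kΩ above the wiper and 10.23 kΩ below.
(x·R_p) ‖ R_L = 8.751 kΩ.
Then V_out = V_DC · 8.751/(5.174 + 8.751) = 11.69 mV.

V_out ≈ 11.7 mV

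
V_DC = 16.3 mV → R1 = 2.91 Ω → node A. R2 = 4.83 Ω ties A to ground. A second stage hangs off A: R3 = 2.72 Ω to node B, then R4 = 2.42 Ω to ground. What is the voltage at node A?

V_A ≈ 7.52 mV

The second stage (R3 + R4 = 5.140 Ω) loads node A in parallel with R2.
Effective lower resistance at A: R2 ‖ 5.140 = 2.490 Ω.
V_A = 16.3 × 2.490/(2.91 + 2.490) = 7.516 mV.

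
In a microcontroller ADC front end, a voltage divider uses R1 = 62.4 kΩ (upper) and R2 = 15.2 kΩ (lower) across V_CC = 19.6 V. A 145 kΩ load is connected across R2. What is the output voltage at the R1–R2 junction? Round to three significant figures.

V_out ≈ 3.54 V

R2 ‖ R_L = (15.2 × 145)/(15.2 + 145) = 13.76 kΩ.
Voltage divider with the loaded lower leg: V_out = 19.6 × 13.76/(62.4 + 13.76) = 19.6 × 0.1806 = 3.541 V.
(Unloaded it would be 3.84 V; the load pulls it down.)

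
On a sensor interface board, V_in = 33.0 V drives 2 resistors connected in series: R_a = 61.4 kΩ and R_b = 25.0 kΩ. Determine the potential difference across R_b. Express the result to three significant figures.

ΣR = 61.4 + 25.0 = 86.40 kΩ.
By the voltage-divider rule, V = 33.0 × 25.00/86.40 = 9.549 V.

V ≈ 9.55 V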